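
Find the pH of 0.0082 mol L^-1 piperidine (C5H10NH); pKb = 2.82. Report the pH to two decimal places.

pH = 11.45

C5H10NH + H2O ⇌ C5H10NH2+ + OH-
Kb = 10^(−2.82) = 1.51 × 10^-3
From the ICE table, Kb = [OH-]²/(0.0082 − [OH-]) = 1.51 × 10^-3.
[OH-] is not negligible relative to C₀; solve [OH-]² + 0.00151·[OH-] − 1.24e-05 = 0.
[OH-] = (−Kb + √(Kb² + 4·Kb·C₀))/2 = 2.84 × 10^-3 M
pOH = 2.55, so pH = 14.00 − pOH = 11.45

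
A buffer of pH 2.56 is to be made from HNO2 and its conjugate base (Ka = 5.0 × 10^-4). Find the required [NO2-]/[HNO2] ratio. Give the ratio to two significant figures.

ratio = 0.18

pKa = -log(5.0 × 10^-4) = 3.301
pH = pKa + log(r) ⇒ log(r) = 2.56 − 3.301 = -0.741
r = [NO2-]/[HNO2] = 10^(-0.741) = 0.182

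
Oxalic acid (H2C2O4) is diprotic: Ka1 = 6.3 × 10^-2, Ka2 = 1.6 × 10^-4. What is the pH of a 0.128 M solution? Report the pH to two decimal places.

Ka1 ≫ Ka2, so treat the first dissociation as the only significant source of H+.
Ka1 = x²/(0.128 − x) = 6.3 × 10^-2
Solving the quadratic: x = (−Ka1 + √(Ka1² + 4·Ka1·C₀))/2 = 6.37 × 10^-2 M
pH = −log(6.37 × 10^-2) = 1.20

pH = 1.20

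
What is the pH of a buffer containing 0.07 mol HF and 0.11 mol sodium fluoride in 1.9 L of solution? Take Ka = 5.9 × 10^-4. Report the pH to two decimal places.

pH = 3.43

pKa = −log(5.9 × 10^-4) = 3.229
pH = pKa + log([A⁻]/[HA]) = 3.229 + log(0.11/0.07)
pH = 3.229 + (+0.196) = 3.43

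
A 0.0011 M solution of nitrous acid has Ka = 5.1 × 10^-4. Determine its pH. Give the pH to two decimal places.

HNO2 ⇌ NO2- + H+
Let x = [H+] at equilibrium. Ka = x²/(0.0011 − x).
The 5% rule fails; solving x² + Ka·x − Ka·C₀ = 0 exactly:
x = [−0.00051 + √(0.00051² + 2.24e-06)]/2 = 5.36 × 10^-4 M
pH = −log(5.36 × 10^-4) = 3.27

pH = 3.27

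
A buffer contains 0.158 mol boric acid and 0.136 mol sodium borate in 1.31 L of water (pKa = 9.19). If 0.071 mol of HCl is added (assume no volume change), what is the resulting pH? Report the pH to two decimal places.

After neutralization: n(B(OH)3) = 0.229 mol, n(B(OH)4-) = 0.065 mol.
pH = pKa + log(n_B(OH)4-/n_B(OH)3) = 9.19 + log(0.065/0.229) = 9.19 + (-0.547)

pH = 8.64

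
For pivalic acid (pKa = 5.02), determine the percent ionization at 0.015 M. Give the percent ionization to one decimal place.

2.5%

(CH3)3CCOOH ⇌ (CH3)3CCOO- + H+; let x = [H+] at equilibrium.
Ka = 10^(−5.02) = 9.55 × 10^-6
x ≈ √(Ka·C₀) = √(9.55 × 10^-6 × 0.015) = 3.78 × 10^-4 M
Fraction ionized = 3.78 × 10^-4 / 0.015 = 0.0252 → 2.5%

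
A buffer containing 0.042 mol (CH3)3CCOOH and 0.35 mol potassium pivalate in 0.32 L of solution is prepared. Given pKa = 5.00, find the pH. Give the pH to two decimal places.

pH = 5.92

pH = pKa + log([A⁻]/[HA]) = 5.00 + log(0.35/0.042)
pH = 5.00 + (+0.921) = 5.92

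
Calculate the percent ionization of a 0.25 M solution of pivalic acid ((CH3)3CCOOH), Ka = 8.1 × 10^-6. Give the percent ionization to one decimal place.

0.6%

(CH3)3CCOOH ⇌ (CH3)3CCOO- + H+; let x = [H+] at equilibrium.
x ≈ √(Ka·C₀) = √(8.1 × 10^-6 × 0.25) = 1.42 × 10^-3 M
Fraction ionized = 1.42 × 10^-3 / 0.25 = 0.0057 → 0.6%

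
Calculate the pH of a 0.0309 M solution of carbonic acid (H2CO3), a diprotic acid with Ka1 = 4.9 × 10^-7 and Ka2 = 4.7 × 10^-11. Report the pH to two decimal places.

Since Ka1 ≫ Ka2, the first ionization dominates [H+].
Ka1 = x²/(0.0309 − x) = 4.9 × 10^-7
x ≈ √(4.9 × 10^-7 × 0.0309) = 1.23 × 10^-4 M
pH = −log(1.23 × 10^-4) = 3.91

pH = 3.91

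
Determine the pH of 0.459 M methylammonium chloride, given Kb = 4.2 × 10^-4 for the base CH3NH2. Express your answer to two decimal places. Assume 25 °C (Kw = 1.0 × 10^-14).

CH3NH3+ is the conjugate acid of the weak base CH3NH2.
Ka = Kw/Kb = 1.0×10^-14 / 4.2 × 10^-4 = 2.38 × 10^-11
From the ICE table, Ka = [H+]²/(0.459 − [H+]) = 2.38 × 10^-11.
Assume [H+] ≪ 0.459: [H+] ≈ √(2.38 × 10^-11 × 0.459) = 3.31 × 10^-6 M
Check: 0.00072% ionized — well under 5%, approximation valid.
pH = −log[H+] = −log(3.31 × 10^-6) = 5.48

pH = 5.48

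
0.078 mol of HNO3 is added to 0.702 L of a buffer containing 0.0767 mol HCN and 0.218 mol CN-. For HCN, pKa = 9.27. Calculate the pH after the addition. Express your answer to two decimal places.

After neutralization: n(HCN) = 0.155 mol, n(CN-) = 0.14 mol.
pH = pKa + log([A⁻]/[HA]) = 9.27 + log(0.14/0.155) = 9.27 -0.044

pH = 9.23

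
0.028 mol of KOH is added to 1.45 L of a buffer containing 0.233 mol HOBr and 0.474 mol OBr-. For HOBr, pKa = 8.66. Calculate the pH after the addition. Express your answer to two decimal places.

OH- converts HOBr to OBr-: HOBr → 0.205 mol, OBr- → 0.502 mol.
Henderson–Hasselbalch with mole ratio 0.502/0.205: pH = 8.66 + (+0.389)

pH = 9.05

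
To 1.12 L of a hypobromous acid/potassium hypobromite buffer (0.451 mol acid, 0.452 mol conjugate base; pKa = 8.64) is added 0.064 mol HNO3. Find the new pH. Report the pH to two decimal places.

pH = 8.52

Added H+ converts OBr- to HOBr: HOBr → 0.515 mol, OBr- → 0.388 mol.
pH = pKa + log(n_OBr-/n_HOBr) = 8.64 + log(0.388/0.515) = 8.64 + (-0.123)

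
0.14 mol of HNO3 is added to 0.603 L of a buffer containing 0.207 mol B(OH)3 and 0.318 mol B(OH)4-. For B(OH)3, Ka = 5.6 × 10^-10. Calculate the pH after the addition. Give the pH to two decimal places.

pH = 8.96

After neutralization: n(B(OH)3) = 0.347 mol, n(B(OH)4-) = 0.178 mol.
pKa = −log(5.6 × 10^-10) = 9.252
Henderson–Hasselbalch with mole ratio 0.178/0.347: pH = 9.252 + (-0.290)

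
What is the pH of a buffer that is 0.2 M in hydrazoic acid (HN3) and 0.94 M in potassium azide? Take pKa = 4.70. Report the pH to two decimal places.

pH = 5.37

Using pH = pKa + log([base]/[acid]) with [base]/[acid] = 0.94/0.2:
pH = 4.70 + (+0.672) = 5.37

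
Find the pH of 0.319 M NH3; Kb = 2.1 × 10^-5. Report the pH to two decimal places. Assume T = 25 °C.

NH3 + H2O ⇌ NH4+ + OH-
From the ICE table, Kb = x²/(0.319 − x) = 2.1 × 10^-5.
Assume x ≪ 0.319: x ≈ √(2.1 × 10^-5 × 0.319) = 2.59 × 10^-3 M
pOH = 2.59, so pH = 14.00 − pOH = 11.41

pH = 11.41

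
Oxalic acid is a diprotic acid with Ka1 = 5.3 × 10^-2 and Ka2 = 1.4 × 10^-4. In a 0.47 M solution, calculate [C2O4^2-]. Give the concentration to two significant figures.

1.4 × 10^-4 M

First ionization gives [H+] ≈ [HC2O4-] = 1.34 × 10^-1 M.
Second step: Ka2 = [H+][C2O4^2-]/[HC2O4-] ≈ [C2O4^2-] (since [H+] ≈ [HC2O4-]).
So [C2O4^2-] ≈ Ka2.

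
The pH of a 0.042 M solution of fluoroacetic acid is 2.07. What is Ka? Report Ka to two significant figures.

Ka = 2.2 × 10^-3

[H+] = 10^(-2.07) = 8.51 × 10^-3 M
At equilibrium [HA] = 0.042 − 8.51 × 10^-3 = 3.35 × 10^-2 M
Ka = [H+][A-]/[HA] = (8.51 × 10^-3)² / 3.35 × 10^-2 = 2.2 × 10^-3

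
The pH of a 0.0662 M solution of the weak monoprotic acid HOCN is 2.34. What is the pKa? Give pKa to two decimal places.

[H+] = 10^(-2.34) = 4.57 × 10^-3 M
At equilibrium [HA] = 0.0662 − 4.57 × 10^-3 = 6.16 × 10^-2 M
Ka = [H+][A-]/[HA] = (4.57 × 10^-3)² / 6.16 × 10^-2 = 3.39 × 10^-4
pKa = -log(3.39 × 10^-4) = 3.47

pKa = 3.47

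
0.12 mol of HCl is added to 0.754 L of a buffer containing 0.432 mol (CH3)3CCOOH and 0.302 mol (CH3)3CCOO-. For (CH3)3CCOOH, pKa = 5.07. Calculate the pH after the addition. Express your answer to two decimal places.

pH = 4.59

After neutralization: n((CH3)3CCOOH) = 0.552 mol, n((CH3)3CCOO-) = 0.182 mol.
pH = pKa + log(n_(CH3)3CCOO-/n_(CH3)3CCOOH) = 5.07 + log(0.182/0.552) = 5.07 + (-0.482)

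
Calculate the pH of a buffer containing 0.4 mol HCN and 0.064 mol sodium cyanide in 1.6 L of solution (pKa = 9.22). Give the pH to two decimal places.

pH = 8.42

pH = pKa + log([A⁻]/[HA]) = 9.22 + log(0.064/0.4)
pH = 9.22 + (-0.796) = 8.42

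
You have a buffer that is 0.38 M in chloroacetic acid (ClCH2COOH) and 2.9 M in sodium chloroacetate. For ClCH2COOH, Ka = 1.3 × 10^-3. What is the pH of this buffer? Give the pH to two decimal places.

pH = 3.77

pKa = −log(1.3 × 10^-3) = 2.886
Using pH = pKa + log([base]/[acid]) with [base]/[acid] = 2.9/0.38:
pH = 2.886 + (+0.883) = 3.77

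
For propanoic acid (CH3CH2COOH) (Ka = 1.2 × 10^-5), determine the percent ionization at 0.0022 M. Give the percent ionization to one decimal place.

7.1%

CH3CH2COOH ⇌ CH3CH2COO- + H+; let x = [H+] at equilibrium.
Solve x² + 1.2e-05x − 2.64e-08 = 0 → x = 1.57 × 10^-4 M
% ionization = x/C₀ × 100% = 1.57 × 10^-4/0.0022 × 100% = 7.1%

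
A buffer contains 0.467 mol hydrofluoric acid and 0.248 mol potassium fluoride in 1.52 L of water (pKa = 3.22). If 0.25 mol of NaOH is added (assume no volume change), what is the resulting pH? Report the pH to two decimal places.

pH = 3.58

After neutralization: n(HF) = 0.217 mol, n(F-) = 0.498 mol.
Henderson–Hasselbalch with mole ratio 0.498/0.217: pH = 3.22 + (+0.361)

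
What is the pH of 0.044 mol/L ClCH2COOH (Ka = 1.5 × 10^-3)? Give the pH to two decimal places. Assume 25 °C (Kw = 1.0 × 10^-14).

ClCH2COOH ⇌ ClCH2COO- + H+
Let x = [H+] at equilibrium. Ka = x²/(0.044 − x).
The 5% rule fails; solving x² + Ka·x − Ka·C₀ = 0 exactly:
x = (−Ka + √(Ka² + 4·Ka·C₀))/2 = 7.41 × 10^-3 M
pH = −log[H+] = −log(7.41 × 10^-3) = 2.13

pH = 2.13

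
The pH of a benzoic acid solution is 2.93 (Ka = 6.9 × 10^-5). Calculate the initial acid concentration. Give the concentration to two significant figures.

C₀ = 2.1 × 10^-2 M

[H+] = 10^(-2.93) = 1.17 × 10^-3 M = x
Ka = x²/(C₀ − x) ⇒ C₀ = x + x²/Ka
C₀ = 1.17 × 10^-3 + (1.17 × 10^-3)²/(6.9 × 10^-5) = 2.10 × 10^-2 M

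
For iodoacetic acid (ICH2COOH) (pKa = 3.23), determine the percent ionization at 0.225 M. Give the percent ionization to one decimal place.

ICH2COOH ⇌ ICH2COO- + H+; let x = [H+] at equilibrium.
Ka = 10^(−3.23) = 5.89 × 10^-4
Solve x² + 0.000589x − 0.000133 = 0 → x = 1.12 × 10^-2 M
% ionization = x/C₀ × 100% = 1.12 × 10^-2/0.225 × 100% = 5.0%

5.0%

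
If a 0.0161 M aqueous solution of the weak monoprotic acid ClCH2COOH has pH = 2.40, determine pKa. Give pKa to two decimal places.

[H+] = 10^(-2.40) = 3.98 × 10^-3 M
At equilibrium [HA] = 0.0161 − 3.98 × 10^-3 = 1.21 × 10^-2 M
Ka = [H+][A-]/[HA] = (3.98 × 10^-3)² / 1.21 × 10^-2 = 1.31 × 10^-3
pKa = -log(1.31 × 10^-3) = 2.88

pKa = 2.88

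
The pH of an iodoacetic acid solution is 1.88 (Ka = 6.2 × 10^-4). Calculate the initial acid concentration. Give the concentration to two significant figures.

C₀ = 2.9 × 10^-1 M

[H+] = 10^(-1.88) = 1.32 × 10^-2 M = x
Ka = x²/(C₀ − x) ⇒ C₀ = x + x²/Ka
C₀ = 1.32 × 10^-2 + (1.32 × 10^-2)²/(6.2 × 10^-4) = 2.94 × 10^-1 M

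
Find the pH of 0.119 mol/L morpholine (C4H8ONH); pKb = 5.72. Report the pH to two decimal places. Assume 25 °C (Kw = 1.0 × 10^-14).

pH = 10.68

C4H8ONH + H2O ⇌ C4H8ONH2+ + OH-
Kb = 10^(−5.72) = 1.91 × 10^-6
From the ICE table, Kb = x²/(0.119 − x) = 1.91 × 10^-6.
Assume x ≪ 0.119: x ≈ √(1.91 × 10^-6 × 0.119) = 4.77 × 10^-4 M
pOH = −log(4.77 × 10^-4) = 3.32; pH = 14.00 − 3.32 = 10.68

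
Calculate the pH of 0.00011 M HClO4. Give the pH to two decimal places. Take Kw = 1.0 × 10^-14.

pH = 3.96

HClO4 is a strong acid and dissociates completely, so [H+] = 0.00011 M.
pH = -log(0.00011) = 3.96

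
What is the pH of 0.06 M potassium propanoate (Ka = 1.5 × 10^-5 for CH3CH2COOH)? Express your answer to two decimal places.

pH = 8.80

CH3CH2COO- is the conjugate base of the weak acid CH3CH2COOH.
Kb = Kw/Ka = 1.0×10^-14 / 1.5 × 10^-5 = 6.67 × 10^-10
Kb = x²/(0.06 − x) = 6.67 × 10^-10
Neglecting x in the denominator: x = √(6.67 × 10^-10 × 0.06) = 6.33 × 10^-6 M
pOH = 5.20, so pH = 14.00 − pOH = 8.80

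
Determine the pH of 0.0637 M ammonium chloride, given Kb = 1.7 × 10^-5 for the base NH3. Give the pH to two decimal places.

pH = 5.21

NH4+ is the conjugate acid of the weak base NH3.
Ka = Kw/Kb = 1.0×10^-14 / 1.7 × 10^-5 = 5.88 × 10^-10
Let x = [H+] at equilibrium. Ka = x²/(0.0637 − x).
Since Ka ≪ C₀, x ≈ √(Ka·C₀) = 6.12 × 10^-6 M.
Check: 0.0096% ionized — well under 5%, approximation valid.
pH = −log[H+] = −log(6.12 × 10^-6) = 5.21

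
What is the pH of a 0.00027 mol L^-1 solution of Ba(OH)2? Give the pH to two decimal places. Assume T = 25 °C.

pH = 10.73

Ba(OH)2 is a strong base (each formula unit releases 2 OH-); [OH-] = 0.00054 M.
pOH = -log(0.00054) = 3.27
pH = 14.00 - 3.27 = 10.73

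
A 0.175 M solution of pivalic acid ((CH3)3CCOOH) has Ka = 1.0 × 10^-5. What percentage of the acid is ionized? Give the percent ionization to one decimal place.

0.8%

(CH3)3CCOOH ⇌ (CH3)3CCOO- + H+; let x = [H+] at equilibrium.
x ≈ √(Ka·C₀) = √(1.0 × 10^-5 × 0.175) = 1.32 × 10^-3 M
% ionization = x/C₀ × 100% = 1.32 × 10^-3/0.175 × 100% = 0.8%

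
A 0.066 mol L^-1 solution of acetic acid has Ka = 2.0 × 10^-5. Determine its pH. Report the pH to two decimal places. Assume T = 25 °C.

pH = 2.94

CH3COOH ⇌ CH3COO- + H+
Ka = [H+]²/(0.066 − [H+]) = 2.0 × 10^-5
Assume [H+] ≪ 0.066: [H+] ≈ √(2.0 × 10^-5 × 0.066) = 1.15 × 10^-3 M
Check: 1.7% ionized — well under 5%, approximation valid.
pH = −log(1.15 × 10^-3) = 2.94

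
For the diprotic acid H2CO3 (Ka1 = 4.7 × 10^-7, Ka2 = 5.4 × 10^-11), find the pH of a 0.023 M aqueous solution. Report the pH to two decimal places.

Since Ka1 ≫ Ka2, the first ionization dominates [H+].
Ka1 = x²/(0.023 − x) = 4.7 × 10^-7
x ≈ √(4.7 × 10^-7 × 0.023) = 1.04 × 10^-4 M
pH = −log(1.04 × 10^-4) = 3.98

pH = 3.98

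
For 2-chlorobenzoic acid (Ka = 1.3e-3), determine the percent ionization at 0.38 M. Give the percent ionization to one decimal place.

ClC6H4COOH ⇌ ClC6H4COO- + H+; let x = [H+] at equilibrium.
Ka = x²/(C₀ − x); solving the quadratic gives x = 2.16 × 10^-2 M.
% ionization = x/C₀ × 100% = 2.16 × 10^-2/0.38 × 100% = 5.7%

5.7%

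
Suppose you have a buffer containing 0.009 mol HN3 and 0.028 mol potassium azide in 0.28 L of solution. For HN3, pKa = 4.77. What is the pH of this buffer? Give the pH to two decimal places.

Henderson–Hasselbalch: pH = pKa + log([N3-]/[HN3]) = 4.77 + log(0.028/0.009)
pH = 4.77 + (+0.493) = 5.26

pH = 5.26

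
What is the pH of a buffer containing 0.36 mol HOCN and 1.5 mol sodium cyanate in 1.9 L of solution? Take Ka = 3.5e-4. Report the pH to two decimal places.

pKa = −log(3.5 × 10^-4) = 3.456
Henderson–Hasselbalch: pH = pKa + log([OCN-]/[HOCN]) = 3.456 + log(1.5/0.36)
pH = 3.456 + (+0.620) = 4.08

pH = 4.08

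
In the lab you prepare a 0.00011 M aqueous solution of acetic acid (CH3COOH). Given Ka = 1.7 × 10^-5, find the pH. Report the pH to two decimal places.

CH3COOH ⇌ CH3COO- + H+
Ka = [H+]²/(0.00011 − [H+]) = 1.7 × 10^-5
Here C₀/Ka ≈ 6.47, so the small-[H+] approximation fails. Use the quadratic:
[H+] = [−1.7e-05 + √(1.7e-05² + 7.48e-09)]/2 = 3.56 × 10^-5 M
pH = −log(3.56 × 10^-5) = 4.45

pH = 4.45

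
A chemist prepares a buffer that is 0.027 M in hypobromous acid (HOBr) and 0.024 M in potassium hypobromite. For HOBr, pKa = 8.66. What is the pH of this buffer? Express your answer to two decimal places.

pH = pKa + log([A⁻]/[HA]) = 8.66 + log(0.024/0.027)
pH = 8.66 + (-0.051) = 8.61

pH = 8.61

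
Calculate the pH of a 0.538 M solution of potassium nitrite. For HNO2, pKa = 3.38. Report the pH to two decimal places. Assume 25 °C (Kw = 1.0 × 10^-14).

pH = 8.56

NO2- is the conjugate base of the weak acid HNO2.
Ka = 10^(−3.38) = 4.17 × 10^-4
Kb = Kw/Ka = 1.0×10^-14 / 4.17 × 10^-4 = 2.40 × 10^-11
Kb = x²/(0.538 − x) = 2.40 × 10^-11
Assume x ≪ 0.538: x ≈ √(2.40 × 10^-11 × 0.538) = 3.59 × 10^-6 M
(x/C₀ = 0.00067% < 5%, so the approximation holds.)
pOH = 5.44, so pH = 14.00 − pOH = 8.56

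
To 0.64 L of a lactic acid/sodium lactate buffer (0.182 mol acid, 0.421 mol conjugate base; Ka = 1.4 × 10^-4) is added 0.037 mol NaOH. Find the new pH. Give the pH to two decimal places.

pH = 4.35

OH- converts CH3CH(OH)COOH to CH3CH(OH)COO-: CH3CH(OH)COOH → 0.145 mol, CH3CH(OH)COO- → 0.458 mol.
pKa = −log(1.4 × 10^-4) = 3.854
pH = pKa + log([A⁻]/[HA]) = 3.854 + log(0.458/0.145) = 3.854 +0.499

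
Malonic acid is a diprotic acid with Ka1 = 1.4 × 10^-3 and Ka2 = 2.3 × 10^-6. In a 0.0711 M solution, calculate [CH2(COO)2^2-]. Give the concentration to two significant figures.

First ionization gives [H+] ≈ [CH2(COOH)COO-] = 9.30 × 10^-3 M.
Second step: Ka2 = [H+][CH2(COO)2^2-]/[CH2(COOH)COO-] ≈ [CH2(COO)2^2-] (since [H+] ≈ [CH2(COOH)COO-]).
So [CH2(COO)2^2-] ≈ Ka2.

2.3 × 10^-6 M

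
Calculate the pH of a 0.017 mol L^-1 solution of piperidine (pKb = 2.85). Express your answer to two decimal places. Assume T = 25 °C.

C5H10NH + H2O ⇌ C5H10NH2+ + OH-
Kb = 10^(−2.85) = 1.41 × 10^-3
Kb = x²/(0.017 − x) = 1.41 × 10^-3
x is not negligible relative to C₀; solve x² + 0.00141·x − 2.4e-05 = 0.
x = [−0.00141 + √(0.00141² + 9.59e-05)]/2 = 4.24 × 10^-3 M
pOH = −log(4.24 × 10^-3) = 2.37; pH = 14.00 − 2.37 = 11.63

pH = 11.63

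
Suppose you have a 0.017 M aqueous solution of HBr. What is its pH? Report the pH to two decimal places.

pH = 1.77

HBr is a strong acid and dissociates completely, so [H+] = 0.017 M.
pH = -log(0.017) = 1.77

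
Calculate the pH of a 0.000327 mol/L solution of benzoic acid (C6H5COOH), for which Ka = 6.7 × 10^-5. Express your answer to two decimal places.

C6H5COOH ⇌ C6H5COO- + H+
Ka = [H+]²/(0.000327 − [H+]) = 6.7 × 10^-5
Here C₀/Ka ≈ 4.88, so the small-[H+] approximation fails. Use the quadratic:
[H+] = [−6.7e-05 + √(6.7e-05² + 8.76e-08)]/2 = 1.18 × 10^-4 M
pH = −log[H+] = −log(1.18 × 10^-4) = 3.93

pH = 3.93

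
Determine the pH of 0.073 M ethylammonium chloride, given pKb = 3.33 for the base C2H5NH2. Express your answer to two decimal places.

C2H5NH3+ is the conjugate acid of the weak base C2H5NH2.
Kb = 10^(−3.33) = 4.68 × 10^-4
Ka = Kw/Kb = 1.0×10^-14 / 4.68 × 10^-4 = 2.14 × 10^-11
Ka = [H+]²/(0.073 − [H+]) = 2.14 × 10^-11
Assume [H+] ≪ 0.073: [H+] ≈ √(2.14 × 10^-11 × 0.073) = 1.25 × 10^-6 M
pH = −log[H+] = −log(1.25 × 10^-6) = 5.90

pH = 5.90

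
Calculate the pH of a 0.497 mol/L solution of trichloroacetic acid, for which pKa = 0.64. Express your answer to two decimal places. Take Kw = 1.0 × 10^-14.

pH = 0.62

Cl3CCOOH ⇌ Cl3CCOO- + H+
Ka = 10^(−0.64) = 2.29 × 10^-1
Let x = [H+] at equilibrium. Ka = x²/(0.497 − x).
x is not negligible relative to C₀; solve x² + 0.229·x − 0.114 = 0.
x = [−0.229 + √(0.229² + 0.455)]/2 = 2.42 × 10^-1 M
pH = −log[H+] = −log(2.42 × 10^-1) = 0.62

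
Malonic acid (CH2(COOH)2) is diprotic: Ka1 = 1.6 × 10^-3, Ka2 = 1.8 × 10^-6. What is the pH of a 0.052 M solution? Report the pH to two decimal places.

Ka1 ≫ Ka2, so treat the first dissociation as the only significant source of H+.
Ka1 = x²/(0.052 − x) = 1.6 × 10^-3
Solving the quadratic: x = (−Ka1 + √(Ka1² + 4·Ka1·C₀))/2 = 8.36 × 10^-3 M
pH = −log(8.36 × 10^-3) = 2.08

pH = 2.08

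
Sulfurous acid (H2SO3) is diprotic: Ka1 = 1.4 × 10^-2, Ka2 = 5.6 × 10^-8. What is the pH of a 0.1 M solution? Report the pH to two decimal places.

pH = 1.51

Ka1 ≫ Ka2, so treat the first dissociation as the only significant source of H+.
Ka1 = x²/(0.1 − x) = 1.4 × 10^-2
Solving the quadratic: x = (−Ka1 + √(Ka1² + 4·Ka1·C₀))/2 = 3.11 × 10^-2 M
pH = −log(3.11 × 10^-2) = 1.51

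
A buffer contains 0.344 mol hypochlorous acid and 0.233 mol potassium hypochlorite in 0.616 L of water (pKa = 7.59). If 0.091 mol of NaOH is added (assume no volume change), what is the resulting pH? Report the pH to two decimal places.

OH- converts HOCl to OCl-: HOCl → 0.253 mol, OCl- → 0.324 mol.
pH = pKa + log(n_OCl-/n_HOCl) = 7.59 + log(0.324/0.253) = 7.59 + (+0.107)

pH = 7.70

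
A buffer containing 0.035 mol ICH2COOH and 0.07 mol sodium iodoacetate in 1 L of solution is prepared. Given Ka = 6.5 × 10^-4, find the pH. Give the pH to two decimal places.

pKa = −log(6.5 × 10^-4) = 3.187
Henderson–Hasselbalch: pH = pKa + log([ICH2COO-]/[ICH2COOH]) = 3.187 + log(0.07/0.035)
pH = 3.187 + (+0.301) = 3.49

pH = 3.49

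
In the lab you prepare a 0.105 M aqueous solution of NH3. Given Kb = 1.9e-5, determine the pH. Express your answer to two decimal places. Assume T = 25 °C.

NH3 + H2O ⇌ NH4+ + OH-
Let x = [OH-] at equilibrium. Kb = x²/(0.105 − x).
Since Kb ≪ C₀, x ≈ √(Kb·C₀) = 1.41 × 10^-3 M.
Check: 1.3% ionized — well under 5%, approximation valid.
pOH = −log(1.41 × 10^-3) = 2.85; pH = 14.00 − 2.85 = 11.15

pH = 11.15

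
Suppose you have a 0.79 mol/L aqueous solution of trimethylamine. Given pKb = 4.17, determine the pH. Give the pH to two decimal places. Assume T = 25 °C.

pH = 11.86

(CH3)3N + H2O ⇌ (CH3)3NH+ + OH-
Kb = 10^(−4.17) = 6.76 × 10^-5
Kb = [OH-]²/(0.79 − [OH-]) = 6.76 × 10^-5
Assume [OH-] ≪ 0.79: [OH-] ≈ √(6.76 × 10^-5 × 0.79) = 7.31 × 10^-3 M
([OH-]/C₀ = 0.93% < 5%, so the approximation holds.)
pOH = 2.14, so pH = 14.00 − pOH = 11.86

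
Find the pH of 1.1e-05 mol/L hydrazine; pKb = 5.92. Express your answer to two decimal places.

N2H4 + H2O ⇌ N2H5+ + OH-
Kb = 10^(−5.92) = 1.20 × 10^-6
From the ICE table, Kb = [OH-]²/(1.1e-05 − [OH-]) = 1.20 × 10^-6.
[OH-] is not negligible relative to C₀; solve [OH-]² + 1.2e-06·[OH-] − 1.32e-11 = 0.
[OH-] = [−1.2e-06 + √(1.2e-06² + 5.28e-11)]/2 = 3.08 × 10^-6 M
pOH = 5.51, so pH = 14.00 − pOH = 8.49

pH = 8.49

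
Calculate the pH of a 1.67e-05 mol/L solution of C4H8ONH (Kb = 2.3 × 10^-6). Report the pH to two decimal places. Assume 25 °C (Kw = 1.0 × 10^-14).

C4H8ONH + H2O ⇌ C4H8ONH2+ + OH-
Let x = [OH-] at equilibrium. Kb = x²/(1.67e-05 − x).
The 5% rule fails; solving x² + Kb·x − Kb·C₀ = 0 exactly:
x = [−2.3e-06 + √(2.3e-06² + 1.54e-10)]/2 = 5.15 × 10^-6 M
pOH = −log(5.15 × 10^-6) = 5.29; pH = 14.00 − 5.29 = 8.71

pH = 8.71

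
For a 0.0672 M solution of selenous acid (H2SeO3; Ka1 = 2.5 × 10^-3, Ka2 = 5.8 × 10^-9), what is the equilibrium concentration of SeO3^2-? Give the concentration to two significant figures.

First ionization gives [H+] ≈ [HSeO3-] = 1.18 × 10^-2 M.
Second step: Ka2 = [H+][SeO3^2-]/[HSeO3-] ≈ [SeO3^2-] (since [H+] ≈ [HSeO3-]).
So [SeO3^2-] ≈ Ka2.

5.8 × 10^-9 M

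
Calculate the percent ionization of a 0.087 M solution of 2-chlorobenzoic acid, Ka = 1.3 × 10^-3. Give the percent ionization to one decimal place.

ClC6H4COOH ⇌ ClC6H4COO- + H+; let x = [H+] at equilibrium.
Ka = x²/(C₀ − x); solving the quadratic gives x = 1.00 × 10^-2 M.
% ionization = x/C₀ × 100% = 1.00 × 10^-2/0.087 × 100% = 11.5%

11.5%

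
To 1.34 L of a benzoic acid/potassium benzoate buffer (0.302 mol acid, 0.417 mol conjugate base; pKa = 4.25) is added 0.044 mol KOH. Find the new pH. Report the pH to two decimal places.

pH = 4.50

After neutralization: n(C6H5COOH) = 0.258 mol, n(C6H5COO-) = 0.461 mol.
Henderson–Hasselbalch with mole ratio 0.461/0.258: pH = 4.25 + (+0.252)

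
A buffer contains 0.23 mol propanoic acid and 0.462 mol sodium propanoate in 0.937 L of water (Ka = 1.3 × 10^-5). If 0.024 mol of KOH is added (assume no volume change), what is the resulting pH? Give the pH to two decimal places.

pH = 5.26

OH- converts CH3CH2COOH to CH3CH2COO-: CH3CH2COOH → 0.206 mol, CH3CH2COO- → 0.486 mol.
pKa = −log(1.3 × 10^-5) = 4.886
Henderson–Hasselbalch with mole ratio 0.486/0.206: pH = 4.886 + (+0.373)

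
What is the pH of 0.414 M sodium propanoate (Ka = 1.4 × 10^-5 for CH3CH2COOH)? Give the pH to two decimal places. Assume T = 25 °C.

pH = 9.24

CH3CH2COO- is the conjugate base of the weak acid CH3CH2COOH.
Kb = Kw/Ka = 1.0×10^-14 / 1.4 × 10^-5 = 7.14 × 10^-10
Let x = [OH-] at equilibrium. Kb = x²/(0.414 − x).
Assume x ≪ 0.414: x ≈ √(7.14 × 10^-10 × 0.414) = 1.72 × 10^-5 M
Check: 0.0042% ionized — well under 5%, approximation valid.
pOH = −log(1.72 × 10^-5) = 4.76; pH = 14.00 − 4.76 = 9.24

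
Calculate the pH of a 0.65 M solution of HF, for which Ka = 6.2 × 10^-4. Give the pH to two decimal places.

pH = 1.70

HF ⇌ F- + H+
Ka = x²/(0.65 − x) = 6.2 × 10^-4
Neglecting x in the denominator: x = √(6.2 × 10^-4 × 0.65) = 2.01 × 10^-2 M
Check: 3.1% ionized — well under 5%, approximation valid.
pH = −log(2.01 × 10^-2) = 1.70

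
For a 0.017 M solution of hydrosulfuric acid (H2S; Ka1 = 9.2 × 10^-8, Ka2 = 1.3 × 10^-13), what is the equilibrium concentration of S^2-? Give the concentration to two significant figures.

1.3 × 10^-13 M

First ionization gives [H+] ≈ [HS-] = 3.95 × 10^-5 M.
Second step: Ka2 = [H+][S^2-]/[HS-] ≈ [S^2-] (since [H+] ≈ [HS-]).
So [S^2-] ≈ Ka2.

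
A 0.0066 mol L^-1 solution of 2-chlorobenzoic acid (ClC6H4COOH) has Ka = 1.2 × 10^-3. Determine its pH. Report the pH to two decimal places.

pH = 2.64

ClC6H4COOH ⇌ ClC6H4COO- + H+
Ka = x²/(0.0066 − x) = 1.2 × 10^-3
x is not negligible relative to C₀; solve x² + 0.0012·x − 7.92e-06 = 0.
x = [−0.0012 + √(0.0012² + 3.17e-05)]/2 = 2.28 × 10^-3 M
pH = −log(2.28 × 10^-3) = 2.64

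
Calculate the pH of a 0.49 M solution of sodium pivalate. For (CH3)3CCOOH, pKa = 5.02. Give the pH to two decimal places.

(CH3)3CCOO- is the conjugate base of the weak acid (CH3)3CCOOH.
Ka = 10^(−5.02) = 9.55 × 10^-6
Kb = Kw/Ka = 1.0×10^-14 / 9.55 × 10^-6 = 1.05 × 10^-9
From the ICE table, Kb = x²/(0.49 − x) = 1.05 × 10^-9.
Neglecting x in the denominator: x = √(1.05 × 10^-9 × 0.49) = 2.27 × 10^-5 M
Check: 0.0046% ionized — well under 5%, approximation valid.
pOH = −log(2.27 × 10^-5) = 4.64; pH = 14.00 − 4.64 = 9.36

pH = 9.36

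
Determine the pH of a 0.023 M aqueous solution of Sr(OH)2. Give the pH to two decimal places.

pH = 12.66

Sr(OH)2 is a strong base (each formula unit releases 2 OH-); [OH-] = 0.046 M.
pOH = -log(0.046) = 1.34
pH = 14.00 - 1.34 = 12.66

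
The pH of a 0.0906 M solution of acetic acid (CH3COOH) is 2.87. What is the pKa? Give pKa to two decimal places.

[H+] = 10^(-2.87) = 1.35 × 10^-3 M
At equilibrium [HA] = 0.0906 − 1.35 × 10^-3 = 8.92 × 10^-2 M
Ka = [H+][A-]/[HA] = (1.35 × 10^-3)² / 8.92 × 10^-2 = 2.04 × 10^-5
pKa = -log(2.04 × 10^-5) = 4.69

pKa = 4.69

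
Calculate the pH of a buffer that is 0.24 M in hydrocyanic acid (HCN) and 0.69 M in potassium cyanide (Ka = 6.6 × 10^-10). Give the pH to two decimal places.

pKa = −log(6.6 × 10^-10) = 9.180
pH = pKa + log([A⁻]/[HA]) = 9.180 + log(0.69/0.24)
pH = 9.180 + (+0.459) = 9.64

pH = 9.64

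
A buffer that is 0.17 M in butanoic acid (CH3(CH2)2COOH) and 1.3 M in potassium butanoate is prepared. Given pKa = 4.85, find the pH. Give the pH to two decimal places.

pH = 5.73

pH = pKa + log([A⁻]/[HA]) = 4.85 + log(1.3/0.17)
pH = 4.85 + (+0.883) = 5.73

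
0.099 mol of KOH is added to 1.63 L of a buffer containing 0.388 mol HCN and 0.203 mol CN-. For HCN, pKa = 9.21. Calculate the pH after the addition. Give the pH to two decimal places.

OH- converts HCN to CN-: HCN → 0.289 mol, CN- → 0.302 mol.
pH = pKa + log(n_CN-/n_HCN) = 9.21 + log(0.302/0.289) = 9.21 + (+0.019)

pH = 9.23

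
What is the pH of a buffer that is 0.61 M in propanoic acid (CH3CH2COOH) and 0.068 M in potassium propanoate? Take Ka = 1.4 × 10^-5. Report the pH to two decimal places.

pKa = −log(1.4 × 10^-5) = 4.854
pH = pKa + log([A⁻]/[HA]) = 4.854 + log(0.068/0.61)
pH = 4.854 + (-0.953) = 3.90

pH = 3.90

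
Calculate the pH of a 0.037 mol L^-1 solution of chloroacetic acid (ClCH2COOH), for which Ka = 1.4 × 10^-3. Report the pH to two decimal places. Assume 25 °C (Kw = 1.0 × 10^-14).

pH = 2.19

ClCH2COOH ⇌ ClCH2COO- + H+
Ka = [H+]²/(0.037 − [H+]) = 1.4 × 10^-3
The 5% rule fails; solving [H+]² + Ka·[H+] − Ka·C₀ = 0 exactly:
[H+] = [−0.0014 + √(0.0014² + 0.000207)]/2 = 6.53 × 10^-3 M
pH = −log(6.53 × 10^-3) = 2.19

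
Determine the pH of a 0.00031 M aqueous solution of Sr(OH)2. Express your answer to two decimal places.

pH = 10.79

Sr(OH)2 is a strong base (each formula unit releases 2 OH-); [OH-] = 0.00062 M.
pOH = -log(0.00062) = 3.21
pH = 14.00 - 3.21 = 10.79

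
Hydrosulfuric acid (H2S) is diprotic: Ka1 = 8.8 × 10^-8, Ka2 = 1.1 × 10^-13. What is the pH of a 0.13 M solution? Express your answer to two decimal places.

pH = 3.97

Since Ka1 ≫ Ka2, the first ionization dominates [H+].
Ka1 = x²/(0.13 − x) = 8.8 × 10^-8
x ≈ √(8.8 × 10^-8 × 0.13) = 1.07 × 10^-4 M
pH = −log(1.07 × 10^-4) = 3.97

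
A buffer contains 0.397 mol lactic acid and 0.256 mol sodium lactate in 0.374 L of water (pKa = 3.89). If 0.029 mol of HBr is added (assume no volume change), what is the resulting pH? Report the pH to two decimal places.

After neutralization: n(CH3CH(OH)COOH) = 0.426 mol, n(CH3CH(OH)COO-) = 0.227 mol.
pH = pKa + log(n_CH3CH(OH)COO-/n_CH3CH(OH)COOH) = 3.89 + log(0.227/0.426) = 3.89 + (-0.273)

pH = 3.62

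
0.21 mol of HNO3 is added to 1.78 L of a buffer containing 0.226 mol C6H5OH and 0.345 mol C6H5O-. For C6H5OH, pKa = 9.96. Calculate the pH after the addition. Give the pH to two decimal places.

pH = 9.45

After neutralization: n(C6H5OH) = 0.436 mol, n(C6H5O-) = 0.135 mol.
pH = pKa + log([A⁻]/[HA]) = 9.96 + log(0.135/0.436) = 9.96 -0.509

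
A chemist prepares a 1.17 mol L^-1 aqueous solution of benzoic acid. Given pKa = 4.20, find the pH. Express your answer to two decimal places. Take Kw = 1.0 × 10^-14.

C6H5COOH ⇌ C6H5COO- + H+
Ka = 10^(−4.20) = 6.31 × 10^-5
From the ICE table, Ka = x²/(1.17 − x) = 6.31 × 10^-5.
Neglecting x in the denominator: x = √(6.31 × 10^-5 × 1.17) = 8.59 × 10^-3 M
(x/C₀ = 0.73% < 5%, so the approximation holds.)
pH = −log[H+] = −log(8.59 × 10^-3) = 2.07

pH = 2.07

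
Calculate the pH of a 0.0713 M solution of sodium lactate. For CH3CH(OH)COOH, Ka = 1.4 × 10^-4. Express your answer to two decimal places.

pH = 8.35

CH3CH(OH)COO- is the conjugate base of the weak acid CH3CH(OH)COOH.
Kb = Kw/Ka = 1.0×10^-14 / 1.4 × 10^-4 = 7.14 × 10^-11
Let x = [OH-] at equilibrium. Kb = x²/(0.0713 − x).
Assume x ≪ 0.0713: x ≈ √(7.14 × 10^-11 × 0.0713) = 2.26 × 10^-6 M
pOH = 5.65, so pH = 14.00 − pOH = 8.35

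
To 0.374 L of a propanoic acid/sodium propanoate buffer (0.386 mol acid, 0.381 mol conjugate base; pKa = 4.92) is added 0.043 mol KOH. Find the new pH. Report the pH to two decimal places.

OH- converts CH3CH2COOH to CH3CH2COO-: CH3CH2COOH → 0.343 mol, CH3CH2COO- → 0.424 mol.
Henderson–Hasselbalch with mole ratio 0.424/0.343: pH = 4.92 + (+0.092)

pH = 5.01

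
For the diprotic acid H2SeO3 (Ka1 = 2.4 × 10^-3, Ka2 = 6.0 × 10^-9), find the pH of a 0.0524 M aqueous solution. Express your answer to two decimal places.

pH = 2.00

Ka1 ≫ Ka2, so treat the first dissociation as the only significant source of H+.
Ka1 = x²/(0.0524 − x) = 2.4 × 10^-3
Solving the quadratic: x = (−Ka1 + √(Ka1² + 4·Ka1·C₀))/2 = 1.01 × 10^-2 M
pH = −log(1.01 × 10^-2) = 2.00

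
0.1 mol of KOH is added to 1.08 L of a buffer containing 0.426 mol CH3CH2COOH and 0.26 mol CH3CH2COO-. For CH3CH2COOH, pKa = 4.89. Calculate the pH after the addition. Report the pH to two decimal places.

OH- converts CH3CH2COOH to CH3CH2COO-: CH3CH2COOH → 0.326 mol, CH3CH2COO- → 0.36 mol.
pH = pKa + log([A⁻]/[HA]) = 4.89 + log(0.36/0.326) = 4.89 +0.043

pH = 4.93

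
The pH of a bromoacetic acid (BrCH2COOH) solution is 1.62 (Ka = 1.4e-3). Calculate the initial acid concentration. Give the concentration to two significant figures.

[H+] = 10^(-1.62) = 2.40 × 10^-2 M = x
Ka = x²/(C₀ − x) ⇒ C₀ = x + x²/Ka
C₀ = 2.40 × 10^-2 + (2.40 × 10^-2)²/(1.4 × 10^-3) = 4.35 × 10^-1 M

C₀ = 4.4 × 10^-1 M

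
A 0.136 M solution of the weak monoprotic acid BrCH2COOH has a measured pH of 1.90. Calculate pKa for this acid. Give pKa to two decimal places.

pKa = 2.89

[H+] = 10^(-1.90) = 1.26 × 10^-2 M
At equilibrium [HA] = 0.136 − 1.26 × 10^-2 = 1.23 × 10^-1 M
Ka = [H+][A-]/[HA] = (1.26 × 10^-2)² / 1.23 × 10^-1 = 1.29 × 10^-3
pKa = -log(1.29 × 10^-3) = 2.89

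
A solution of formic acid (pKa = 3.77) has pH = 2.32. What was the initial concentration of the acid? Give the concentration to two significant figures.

[H+] = 10^(-2.32) = 4.79 × 10^-3 M = x
Ka = 10^(−3.77) = 1.70 × 10^-4
Ka = x²/(C₀ − x) ⇒ C₀ = x + x²/Ka
C₀ = 4.79 × 10^-3 + (4.79 × 10^-3)²/(1.70 × 10^-4) = 1.40 × 10^-1 M

C₀ = 1.4 × 10^-1 M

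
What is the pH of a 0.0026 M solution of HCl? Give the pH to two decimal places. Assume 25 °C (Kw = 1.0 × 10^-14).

HCl is a strong acid and dissociates completely, so [H+] = 0.0026 M.
pH = -log(0.0026) = 2.59

pH = 2.59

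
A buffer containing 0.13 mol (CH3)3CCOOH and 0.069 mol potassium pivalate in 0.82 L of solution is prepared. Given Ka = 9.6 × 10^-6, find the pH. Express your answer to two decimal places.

pH = 4.74

pKa = −log(9.6 × 10^-6) = 5.018
Henderson–Hasselbalch: pH = pKa + log([(CH3)3CCOO-]/[(CH3)3CCOOH]) = 5.018 + log(0.069/0.13)
pH = 5.018 + (-0.275) = 4.74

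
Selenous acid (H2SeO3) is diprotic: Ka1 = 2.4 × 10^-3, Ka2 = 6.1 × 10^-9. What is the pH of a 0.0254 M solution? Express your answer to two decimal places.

Ka1 ≫ Ka2, so treat the first dissociation as the only significant source of H+.
Ka1 = x²/(0.0254 − x) = 2.4 × 10^-3
Solving the quadratic: x = (−Ka1 + √(Ka1² + 4·Ka1·C₀))/2 = 6.70 × 10^-3 M
pH = −log(6.70 × 10^-3) = 2.17

pH = 2.17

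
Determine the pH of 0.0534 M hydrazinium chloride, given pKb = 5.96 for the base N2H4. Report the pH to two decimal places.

pH = 4.66

N2H5+ is the conjugate acid of the weak base N2H4.
Kb = 10^(−5.96) = 1.10 × 10^-6
Ka = Kw/Kb = 1.0×10^-14 / 1.10 × 10^-6 = 9.09 × 10^-9
Ka = x²/(0.0534 − x) = 9.09 × 10^-9
Assume x ≪ 0.0534: x ≈ √(9.09 × 10^-9 × 0.0534) = 2.20 × 10^-5 M
pH = −log[H+] = −log(2.20 × 10^-5) = 4.66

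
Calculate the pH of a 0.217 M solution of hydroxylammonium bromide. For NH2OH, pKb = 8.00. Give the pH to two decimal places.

NH3OH+ is the conjugate acid of the weak base NH2OH.
Kb = 10^(−8.00) = 1.00 × 10^-8
Ka = Kw/Kb = 1.0×10^-14 / 1.00 × 10^-8 = 1.00 × 10^-6
Ka = [H+]²/(0.217 − [H+]) = 1.00 × 10^-6
Since Ka ≪ C₀, [H+] ≈ √(Ka·C₀) = 4.66 × 10^-4 M.
pH = −log[H+] = −log(4.66 × 10^-4) = 3.33

pH = 3.33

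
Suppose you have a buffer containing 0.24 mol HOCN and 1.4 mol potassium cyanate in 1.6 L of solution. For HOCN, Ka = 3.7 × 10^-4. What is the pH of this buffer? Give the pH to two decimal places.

pH = 4.20

pKa = −log(3.7 × 10^-4) = 3.432
Henderson–Hasselbalch: pH = pKa + log([OCN-]/[HOCN]) = 3.432 + log(1.4/0.24)
pH = 3.432 + (+0.766) = 4.20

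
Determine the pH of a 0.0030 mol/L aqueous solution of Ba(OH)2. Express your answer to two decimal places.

pH = 11.78

Ba(OH)2 is a strong base (each formula unit releases 2 OH-); [OH-] = 0.006 M.
pOH = -log(0.006) = 2.22
pH = 14.00 - 2.22 = 11.78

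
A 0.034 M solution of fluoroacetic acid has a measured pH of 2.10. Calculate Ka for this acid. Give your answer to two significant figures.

[H+] = 10^(-2.10) = 7.94 × 10^-3 M
At equilibrium [HA] = 0.034 − 7.94 × 10^-3 = 2.61 × 10^-2 M
Ka = [H+][A-]/[HA] = (7.94 × 10^-3)² / 2.61 × 10^-2 = 2.4 × 10^-3

Ka = 2.4 × 10^-3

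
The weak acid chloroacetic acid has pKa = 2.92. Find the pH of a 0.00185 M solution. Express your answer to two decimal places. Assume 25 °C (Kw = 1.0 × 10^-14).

pH = 3.00

ClCH2COOH ⇌ ClCH2COO- + H+
Ka = 10^(−2.92) = 1.20 × 10^-3
Ka = [H+]²/(0.00185 − [H+]) = 1.20 × 10^-3
Here C₀/Ka ≈ 1.54, so the small-[H+] approximation fails. Use the quadratic:
[H+] = [−0.0012 + √(0.0012² + 8.88e-06)]/2 = 1.01 × 10^-3 M
pH = −log(1.01 × 10^-3) = 3.00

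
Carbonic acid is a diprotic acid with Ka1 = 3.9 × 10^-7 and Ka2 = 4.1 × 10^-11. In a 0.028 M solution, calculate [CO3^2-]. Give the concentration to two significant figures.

First ionization gives [H+] ≈ [HCO3-] = 1.04 × 10^-4 M.
Second step: Ka2 = [H+][CO3^2-]/[HCO3-] ≈ [CO3^2-] (since [H+] ≈ [HCO3-]).
So [CO3^2-] ≈ Ka2.

4.1 × 10^-11 M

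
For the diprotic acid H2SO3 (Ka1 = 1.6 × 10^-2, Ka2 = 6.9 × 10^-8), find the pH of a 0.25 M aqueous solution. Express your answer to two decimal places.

Since Ka1 ≫ Ka2, the first ionization dominates [H+].
Ka1 = x²/(0.25 − x) = 1.6 × 10^-2
Solving the quadratic: x = (−Ka1 + √(Ka1² + 4·Ka1·C₀))/2 = 5.57 × 10^-2 M
pH = −log(5.57 × 10^-2) = 1.25

pH = 1.25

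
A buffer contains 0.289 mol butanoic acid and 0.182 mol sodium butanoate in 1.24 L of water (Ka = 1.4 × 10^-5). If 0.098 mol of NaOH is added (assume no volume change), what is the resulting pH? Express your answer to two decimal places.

After neutralization: n(CH3(CH2)2COOH) = 0.191 mol, n(CH3(CH2)2COO-) = 0.28 mol.
pKa = −log(1.4 × 10^-5) = 4.854
pH = pKa + log(n_CH3(CH2)2COO-/n_CH3(CH2)2COOH) = 4.854 + log(0.28/0.191) = 4.854 + (+0.166)

pH = 5.02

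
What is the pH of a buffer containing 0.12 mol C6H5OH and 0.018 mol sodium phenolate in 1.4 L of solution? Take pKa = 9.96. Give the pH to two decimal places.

Using pH = pKa + log([base]/[acid]) with [base]/[acid] = 0.018/0.12:
pH = 9.96 + (-0.824) = 9.14

pH = 9.14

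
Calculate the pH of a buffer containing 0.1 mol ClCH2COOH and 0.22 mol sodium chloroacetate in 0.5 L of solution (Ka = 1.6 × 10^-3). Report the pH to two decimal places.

pH = 3.14

pKa = −log(1.6 × 10^-3) = 2.796
Using pH = pKa + log([base]/[acid]) with [base]/[acid] = 0.22/0.1:
pH = 2.796 + (+0.342) = 3.14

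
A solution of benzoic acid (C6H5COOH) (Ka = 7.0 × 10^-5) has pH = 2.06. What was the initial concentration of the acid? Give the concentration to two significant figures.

[H+] = 10^(-2.06) = 8.71 × 10^-3 M = x
Ka = x²/(C₀ − x) ⇒ C₀ = x + x²/Ka
C₀ = 8.71 × 10^-3 + (8.71 × 10^-3)²/(7.0 × 10^-5) = 1.09 M

C₀ = 1.1 M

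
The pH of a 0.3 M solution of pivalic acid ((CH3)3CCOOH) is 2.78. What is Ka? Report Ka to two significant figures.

Ka = 9.2 × 10^-6

[H+] = 10^(-2.78) = 1.66 × 10^-3 M
At equilibrium [HA] = 0.3 − 1.66 × 10^-3 = 2.98 × 10^-1 M
Ka = [H+][A-]/[HA] = (1.66 × 10^-3)² / 2.98 × 10^-1 = 9.2 × 10^-6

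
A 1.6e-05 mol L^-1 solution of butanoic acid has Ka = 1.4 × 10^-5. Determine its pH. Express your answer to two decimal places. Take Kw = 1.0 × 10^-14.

pH = 5.02

CH3(CH2)2COOH ⇌ CH3(CH2)2COO- + H+
Ka = [H+]²/(1.6e-05 − [H+]) = 1.4 × 10^-5
[H+] is not negligible relative to C₀; solve [H+]² + 1.4e-05·[H+] − 2.24e-10 = 0.
[H+] = [−1.4e-05 + √(1.4e-05² + 8.96e-10)]/2 = 9.52 × 10^-6 M
pH = −log[H+] = −log(9.52 × 10^-6) = 5.02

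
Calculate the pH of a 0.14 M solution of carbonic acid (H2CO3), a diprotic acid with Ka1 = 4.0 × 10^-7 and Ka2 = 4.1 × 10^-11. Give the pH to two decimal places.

pH = 3.63

Ka1 ≫ Ka2, so treat the first dissociation as the only significant source of H+.
Ka1 = x²/(0.14 − x) = 4.0 × 10^-7
x ≈ √(4.0 × 10^-7 × 0.14) = 2.37 × 10^-4 M
pH = −log(2.37 × 10^-4) = 3.63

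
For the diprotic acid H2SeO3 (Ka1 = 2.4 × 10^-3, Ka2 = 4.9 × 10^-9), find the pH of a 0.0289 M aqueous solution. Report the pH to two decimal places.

Since Ka1 ≫ Ka2, the first ionization dominates [H+].
Ka1 = x²/(0.0289 − x) = 2.4 × 10^-3
Solving the quadratic: x = (−Ka1 + √(Ka1² + 4·Ka1·C₀))/2 = 7.21 × 10^-3 M
pH = −log(7.21 × 10^-3) = 2.14

pH = 2.14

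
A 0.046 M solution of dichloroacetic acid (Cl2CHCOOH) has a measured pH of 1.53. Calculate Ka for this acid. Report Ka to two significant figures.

Ka = 5.3 × 10^-2

[H+] = 10^(-1.53) = 2.95 × 10^-2 M
At equilibrium [HA] = 0.046 − 2.95 × 10^-2 = 1.65 × 10^-2 M
Ka = [H+][A-]/[HA] = (2.95 × 10^-2)² / 1.65 × 10^-2 = 5.3 × 10^-2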